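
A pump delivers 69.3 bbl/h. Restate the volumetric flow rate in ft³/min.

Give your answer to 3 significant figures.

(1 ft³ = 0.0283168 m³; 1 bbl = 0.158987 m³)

69.3 bbl/h × 0.158987 m³/bbl ÷ 3600 s/h = 0.0030605 m³/s
0.0030605 m³/s ÷ 0.0283168 m³/ft³ × 60 s/min = 6.48484 ft³/min

6.48 ft³/min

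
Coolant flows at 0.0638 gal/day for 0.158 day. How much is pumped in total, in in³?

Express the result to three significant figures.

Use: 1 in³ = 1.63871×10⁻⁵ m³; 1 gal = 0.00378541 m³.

0.0638 gal/day → 2.79524×10⁻⁹ m³/s
0.158 day → 13651.2 s
V = Q × t = 2.79524×10⁻⁹ × 13651.2 = 3.81584×10⁻⁵ m³
In in³: 3.81584×10⁻⁵ / 1.63871×10⁻⁵ = 2.32856 in³

2.33 in³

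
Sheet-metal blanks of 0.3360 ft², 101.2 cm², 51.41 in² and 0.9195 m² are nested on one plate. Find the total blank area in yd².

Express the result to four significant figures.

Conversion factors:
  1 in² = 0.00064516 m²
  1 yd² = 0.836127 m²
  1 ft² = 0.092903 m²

1.189 yd²

0.3360 ft² × 0.092903 → 0.0312154 m²
101.2 cm² × 0.0001 → 0.01012 m²
51.41 in² × 0.00064516 → 0.0331677 m²
0.9195 m² (already m²)
Sum: 0.0312154 + 0.01012 + 0.0331677 + 0.9195 = 0.994003 m²
In yd²: 0.994003 / 0.836127 = 1.18882 yd²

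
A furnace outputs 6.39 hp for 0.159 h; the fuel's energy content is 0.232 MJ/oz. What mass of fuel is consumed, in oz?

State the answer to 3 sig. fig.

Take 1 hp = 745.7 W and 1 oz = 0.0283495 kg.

6.39 hp → 4765.02 W
0.159 h → 572.4 s
E = P × t = 4765.02 × 572.4 = 2.7275×10⁶ J
0.232 MJ/oz → 8.18357×10⁶ J/kg
m = E / e_s = 2.7275×10⁶ / 8.18357×10⁶ = 0.33329 kg
In oz: 0.33329 / 0.0283495 = 11.7565 oz

11.8 oz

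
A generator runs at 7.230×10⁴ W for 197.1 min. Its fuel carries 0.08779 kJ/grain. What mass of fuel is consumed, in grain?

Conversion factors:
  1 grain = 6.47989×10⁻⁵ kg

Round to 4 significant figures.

197.1 min → 11826 s
E = P × t = 72300 × 11826 = 8.5502×10⁸ J
0.08779 kJ/grain → 1.35481×10⁶ J/kg
m = E / e_s = 8.5502×10⁸ / 1.35481×10⁶ = 631.1 kg
In grain: 631.1 / 6.47989×10⁻⁵ = 9.73936×10⁶ grain

9.739×10⁶ grain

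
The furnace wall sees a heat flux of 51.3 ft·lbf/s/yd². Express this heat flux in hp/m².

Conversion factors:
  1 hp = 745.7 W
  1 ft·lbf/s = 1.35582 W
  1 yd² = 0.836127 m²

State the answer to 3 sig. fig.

51.3 ft·lbf/s/yd² × 1.35582 W/ft·lbf/s ÷ 0.836127 m²/yd² = 83.1854 W/m²
83.1854 W/m² ÷ 745.7 W/hp = 0.111553 hp/m²

0.112 hp/m²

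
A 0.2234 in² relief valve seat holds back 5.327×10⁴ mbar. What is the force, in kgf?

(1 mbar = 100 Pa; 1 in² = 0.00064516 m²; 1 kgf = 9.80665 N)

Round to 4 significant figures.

78.29 kgf

5.327×10⁴ mbar × 100 = 5.327×10⁶ Pa
0.2234 in² × 0.00064516 = 1.44129×10⁻⁴ m²
F = P × A = 5.327×10⁶ Pa × 1.44129×10⁻⁴ m² = 767.775 N
767.775 N ÷ (9.80665 N/kgf) = 78.2913 kgf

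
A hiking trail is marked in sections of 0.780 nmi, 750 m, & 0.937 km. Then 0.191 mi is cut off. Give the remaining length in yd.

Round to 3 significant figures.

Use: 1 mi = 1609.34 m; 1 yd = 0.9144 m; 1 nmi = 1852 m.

3090 yd

0.780 nmi × 1852 = 1444.56 m
750 m (already m)
0.937 km × 1000 = 937 m
0.191 mi × 1609.34 = 307.384 m
Net: 1444.56 + 750 + 937 − 307.384 = 2824.18 m
In yd: 2824.18 / 0.9144 = 3088.56 yd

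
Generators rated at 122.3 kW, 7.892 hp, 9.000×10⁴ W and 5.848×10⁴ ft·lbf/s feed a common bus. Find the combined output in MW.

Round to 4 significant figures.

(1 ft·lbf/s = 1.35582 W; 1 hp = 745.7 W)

0.2975 MW

122.3 kW × 1000 = 122300 W
7.892 hp × 745.7 = 5885.06 W
9.000×10⁴ W (already W)
5.848×10⁴ ft·lbf/s × 1.35582 = 79288.4 W
Total: 122300 + 5885.06 + 90000 + 79288.4 = 297473 W
In MW: 297473 / 1000000 = 0.297473 MW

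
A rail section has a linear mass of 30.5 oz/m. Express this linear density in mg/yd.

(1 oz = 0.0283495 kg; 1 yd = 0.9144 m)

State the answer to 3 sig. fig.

30.5 oz/m × 0.0283495 kg/oz = 0.86466 kg/m
0.86466 kg/m ÷ 10⁻⁶ kg/mg × 0.9144 m/yd = 790645 mg/yd

7.91×10⁵ mg/yd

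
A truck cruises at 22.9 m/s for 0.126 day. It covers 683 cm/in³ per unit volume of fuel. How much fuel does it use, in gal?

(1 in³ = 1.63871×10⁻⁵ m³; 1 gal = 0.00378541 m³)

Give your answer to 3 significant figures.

158 gal

0.126 day → 10886.4 s
d = v × t = 22.9 × 10886.4 = 249299 m
683 cm/in³ → 416791 m/m³
V = d / (distance per unit fuel) = 249299 / 416791 = 0.598139 m³
In gal: 0.598139 / 0.00378541 = 158.012 gal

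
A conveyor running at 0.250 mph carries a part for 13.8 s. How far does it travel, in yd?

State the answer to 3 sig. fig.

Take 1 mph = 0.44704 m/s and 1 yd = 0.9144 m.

1.69 yd

0.250 mph × 0.44704 = 0.11176 m/s
d = v × t = 0.11176 m/s × 13.8 s = 1.54229 m
1.54229 m ÷ (0.9144 m/yd) = 1.68667 yd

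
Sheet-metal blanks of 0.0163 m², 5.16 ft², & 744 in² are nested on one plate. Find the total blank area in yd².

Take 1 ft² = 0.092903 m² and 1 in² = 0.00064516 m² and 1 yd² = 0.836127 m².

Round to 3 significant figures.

0.0163 m² (already m²)
5.16 ft² × 0.092903 → 0.479379 m²
744 in² × 0.00064516 → 0.479999 m²
Total: 0.0163 + 0.479379 + 0.479999 = 0.975678 m²
In yd²: 0.975678 / 0.836127 = 1.1669 yd²

1.17 yd²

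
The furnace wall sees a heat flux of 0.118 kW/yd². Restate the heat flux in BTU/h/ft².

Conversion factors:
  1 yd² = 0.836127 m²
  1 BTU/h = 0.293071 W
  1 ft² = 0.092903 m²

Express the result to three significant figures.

0.118 kW/yd² × 1000 W/kW ÷ 0.836127 m²/yd² = 141.127 W/m²
141.127 W/m² ÷ 0.293071 W/BTU/h × 0.092903 m²/ft² = 44.737 BTU/h/ft²

44.7 BTU/h/ft²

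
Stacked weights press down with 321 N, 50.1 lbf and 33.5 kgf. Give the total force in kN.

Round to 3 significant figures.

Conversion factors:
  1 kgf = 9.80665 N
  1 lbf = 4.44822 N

0.872 kN

321 N (already N)
50.1 lbf × 4.44822 → 222.856 N
33.5 kgf × 9.80665 → 328.523 N
Total: 321 + 222.856 + 328.523 = 872.379 N
In kN: 872.379 / 1000 = 0.872379 kN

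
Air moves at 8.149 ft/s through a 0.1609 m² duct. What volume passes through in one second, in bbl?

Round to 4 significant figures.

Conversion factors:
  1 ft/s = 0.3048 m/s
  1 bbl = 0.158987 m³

2.514 bbl

8.149 ft/s × 0.3048 = 2.48382 m/s
V = v × A × t = 2.48382 m/s × 0.1609 m² × 1 s = 0.399647 m³
0.399647 m³ ÷ (0.158987 m³/bbl) = 2.51371 bbl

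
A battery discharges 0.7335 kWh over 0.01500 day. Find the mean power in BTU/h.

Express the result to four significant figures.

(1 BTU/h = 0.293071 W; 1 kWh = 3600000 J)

0.7335 kWh × 3600000 = 2.6406×10⁶ J
0.01500 day × 86400 = 1296 s
P = E / t = 2.6406×10⁶ J / 1296 s = 2037.5 W
2037.5 W ÷ (0.293071 W/BTU/h) = 6952.24 BTU/h

6952 BTU/h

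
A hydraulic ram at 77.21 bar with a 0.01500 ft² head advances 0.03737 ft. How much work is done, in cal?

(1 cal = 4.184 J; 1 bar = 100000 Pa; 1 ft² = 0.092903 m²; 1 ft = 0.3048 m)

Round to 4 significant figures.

29.29 cal

77.21 bar → 7.721×10⁶ Pa
0.01500 ft² → 0.00139354 m²
F = P × A = 7.721×10⁶ × 0.00139354 = 10759.5 N
0.03737 ft → 0.0113904 m
W = F × d = 10759.5 × 0.0113904 = 122.555 J
In cal: 122.555 / 4.184 = 29.2913 cal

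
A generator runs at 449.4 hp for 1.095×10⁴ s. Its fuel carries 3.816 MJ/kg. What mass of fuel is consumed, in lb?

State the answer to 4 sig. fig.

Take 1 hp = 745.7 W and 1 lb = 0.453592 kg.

2120 lb

449.4 hp → 335118 W
E = P × t = 335118 × 10950 = 3.66954×10⁹ J
3.816 MJ/kg → 3.816×10⁶ J/kg
m = E / e_s = 3.66954×10⁹ / 3.816×10⁶ = 961.619 kg
In lb: 961.619 / 0.453592 = 2120.01 lb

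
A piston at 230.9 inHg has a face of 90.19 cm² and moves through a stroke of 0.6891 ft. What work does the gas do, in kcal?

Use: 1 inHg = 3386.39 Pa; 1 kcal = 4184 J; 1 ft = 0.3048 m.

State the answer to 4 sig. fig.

0.3540 kcal

230.9 inHg → 781917 Pa
90.19 cm² → 0.009019 m²
F = P × A = 781917 × 0.009019 = 7052.11 N
0.6891 ft → 0.210038 m
W = F × d = 7052.11 × 0.210038 = 1481.21 J
In kcal: 1481.21 / 4184 = 0.354018 kcal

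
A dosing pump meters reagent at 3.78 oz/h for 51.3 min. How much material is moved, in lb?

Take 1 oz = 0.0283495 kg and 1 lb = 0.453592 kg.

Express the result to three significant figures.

0.202 lb

3.78 oz/h → 2.9767×10⁻⁵ kg/s
51.3 min → 3078 s
m = ṁ × t = 2.9767×10⁻⁵ × 3078 = 0.0916228 kg
In lb: 0.0916228 / 0.453592 = 0.201994 lb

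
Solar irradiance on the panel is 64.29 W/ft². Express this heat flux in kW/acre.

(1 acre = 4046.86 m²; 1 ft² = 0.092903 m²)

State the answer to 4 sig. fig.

64.29 W/ft² ÷ 0.092903 m²/ft² = 692.012 W/m²
692.012 W/m² ÷ 1000 W/kW × 4046.86 m²/acre = 2800.48 kW/acre

2800 kW/acre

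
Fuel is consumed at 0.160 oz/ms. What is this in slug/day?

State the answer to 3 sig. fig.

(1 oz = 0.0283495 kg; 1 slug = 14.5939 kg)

0.160 oz/ms × 0.0283495 kg/oz ÷ 0.001 s/ms = 4.53592 kg/s
4.53592 kg/s ÷ 14.5939 kg/slug × 86400 s/day = 26853.9 slug/day

2.69×10⁴ slug/day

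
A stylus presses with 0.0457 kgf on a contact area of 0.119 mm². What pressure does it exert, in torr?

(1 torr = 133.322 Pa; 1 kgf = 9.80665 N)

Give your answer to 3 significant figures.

2.82×10⁴ torr

0.0457 kgf × 9.80665 = 0.448164 N
0.119 mm² × 10⁻⁶ = 1.19×10⁻⁷ m²
P = F / A = 0.448164 N / 1.19×10⁻⁷ m² = 3.76608×10⁶ Pa
3.76608×10⁶ Pa ÷ (133.322 Pa/torr) = 28248 torr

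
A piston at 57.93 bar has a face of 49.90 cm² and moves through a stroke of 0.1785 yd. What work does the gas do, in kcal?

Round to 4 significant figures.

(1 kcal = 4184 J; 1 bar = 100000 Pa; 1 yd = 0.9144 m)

1.128 kcal

57.93 bar → 5.793×10⁶ Pa
49.90 cm² → 0.00499 m²
F = P × A = 5.793×10⁶ × 0.00499 = 28907.1 N
0.1785 yd → 0.16322 m
W = F × d = 28907.1 × 0.16322 = 4718.22 J
In kcal: 4718.22 / 4184 = 1.12768 kcal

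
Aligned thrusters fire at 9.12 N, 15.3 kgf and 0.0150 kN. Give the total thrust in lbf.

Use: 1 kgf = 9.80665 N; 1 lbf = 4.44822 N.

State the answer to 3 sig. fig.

9.12 N (already N)
15.3 kgf × 9.80665 → 150.042 N
0.0150 kN × 1000 → 15 N
Total: 9.12 + 150.042 + 15 = 174.162 N
In lbf: 174.162 / 4.44822 = 39.1532 lbf

39.2 lbf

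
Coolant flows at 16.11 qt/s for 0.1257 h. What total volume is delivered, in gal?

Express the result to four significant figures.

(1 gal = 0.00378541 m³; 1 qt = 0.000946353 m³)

1823 gal

16.11 qt/s → 0.0152457 m³/s
0.1257 h → 452.52 s
V = Q × t = 0.0152457 × 452.52 = 6.89898 m³
In gal: 6.89898 / 0.00378541 = 1822.52 gal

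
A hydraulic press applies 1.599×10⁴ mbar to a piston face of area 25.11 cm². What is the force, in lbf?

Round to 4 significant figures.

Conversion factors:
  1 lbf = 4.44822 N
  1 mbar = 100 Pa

902.6 lbf

1.599×10⁴ mbar × 100 = 1.599×10⁶ Pa
25.11 cm² × 0.0001 = 0.002511 m²
F = P × A = 1.599×10⁶ Pa × 0.002511 m² = 4015.09 N
4015.09 N ÷ (4.44822 N/lbf) = 902.628 lbf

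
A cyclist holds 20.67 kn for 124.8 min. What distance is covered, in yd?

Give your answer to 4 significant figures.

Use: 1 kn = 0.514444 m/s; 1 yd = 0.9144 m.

8.708×10⁴ yd

20.67 kn × 0.514444 = 10.6336 m/s
124.8 min × 60 = 7488 s
d = v × t = 10.6336 m/s × 7488 s = 79624.4 m
79624.4 m ÷ (0.9144 m/yd) = 87078.3 yd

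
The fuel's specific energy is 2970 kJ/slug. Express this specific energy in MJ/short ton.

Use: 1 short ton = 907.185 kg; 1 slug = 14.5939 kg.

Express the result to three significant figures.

185 MJ/short ton

2970 kJ/slug × 1000 J/kJ ÷ 14.5939 kg/slug = 203510 J/kg
203510 J/kg ÷ 1000000 J/MJ × 907.185 kg/short ton = 184.621 MJ/short ton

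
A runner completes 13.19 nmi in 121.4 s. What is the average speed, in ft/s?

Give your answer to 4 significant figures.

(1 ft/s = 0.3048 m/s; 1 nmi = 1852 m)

660.2 ft/s

13.19 nmi × 1852 = 24427.9 m
v = d / t = 24427.9 m / 121.4 s = 201.218 m/s
201.218 m/s ÷ (0.3048 m/s/ft/s) = 660.164 ft/s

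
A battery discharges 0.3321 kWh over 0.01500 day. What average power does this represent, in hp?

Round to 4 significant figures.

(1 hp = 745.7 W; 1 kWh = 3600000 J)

1.237 hp

0.3321 kWh × 3600000 = 1.19556×10⁶ J
0.01500 day × 86400 = 1296 s
P = E / t = 1.19556×10⁶ J / 1296 s = 922.5 W
922.5 W ÷ (745.7 W/hp) = 1.23709 hp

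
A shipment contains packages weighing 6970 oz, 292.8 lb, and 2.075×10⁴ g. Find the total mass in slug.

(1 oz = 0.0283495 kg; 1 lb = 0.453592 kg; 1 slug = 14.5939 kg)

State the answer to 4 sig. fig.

6970 oz × 0.0283495 = 197.596 kg
292.8 lb × 0.453592 = 132.812 kg
2.075×10⁴ g × 0.001 = 20.75 kg
Sum: 197.596 + 132.812 + 20.75 = 351.158 kg
In slug: 351.158 / 14.5939 = 24.062 slug

24.06 slug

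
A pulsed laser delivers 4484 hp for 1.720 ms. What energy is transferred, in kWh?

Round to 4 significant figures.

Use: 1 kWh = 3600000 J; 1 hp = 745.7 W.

4484 hp × 745.7 → 3.34372×10⁶ W
1.720 ms × 0.001 → 0.00172 s
E = P × t = 3.34372×10⁶ W × 0.00172 s = 5751.2 J
5751.2 J ÷ (3600000 J/kWh) = 0.00159756 kWh

0.001598 kWh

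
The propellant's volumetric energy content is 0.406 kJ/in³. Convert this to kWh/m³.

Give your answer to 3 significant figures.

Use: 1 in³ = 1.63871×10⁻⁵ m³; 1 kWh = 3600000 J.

0.406 kJ/in³ × 1000 J/kJ ÷ 1.63871×10⁻⁵ m³/in³ = 2.47756×10⁷ J/m³
2.47756×10⁷ J/m³ ÷ 3600000 J/kWh = 6.88211 kWh/m³

6.88 kWh/m³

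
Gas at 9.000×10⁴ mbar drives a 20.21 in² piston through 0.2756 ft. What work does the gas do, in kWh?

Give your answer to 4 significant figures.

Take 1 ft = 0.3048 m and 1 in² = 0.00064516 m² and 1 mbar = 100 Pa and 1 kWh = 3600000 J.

9.000×10⁴ mbar → 9×10⁶ Pa
20.21 in² → 0.0130387 m²
F = P × A = 9×10⁶ × 0.0130387 = 117348 N
0.2756 ft → 0.0840029 m
W = F × d = 117348 × 0.0840029 = 9857.57 J
In kWh: 9857.57 / 3600000 = 0.00273821 kWh

0.002738 kWh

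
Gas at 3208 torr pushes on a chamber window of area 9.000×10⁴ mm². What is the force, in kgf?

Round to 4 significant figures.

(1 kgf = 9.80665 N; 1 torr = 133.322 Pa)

3925 kgf

3208 torr × 133.322 → 427697 Pa
9.000×10⁴ mm² × 10⁻⁶ → 0.09 m²
F = P × A = 427697 Pa × 0.09 m² = 38492.7 N
38492.7 N ÷ (9.80665 N/kgf) = 3925.16 kgf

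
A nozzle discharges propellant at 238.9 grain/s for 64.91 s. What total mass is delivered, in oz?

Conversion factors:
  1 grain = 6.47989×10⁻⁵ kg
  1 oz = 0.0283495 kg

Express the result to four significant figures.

35.44 oz

238.9 grain/s → 0.0154805 kg/s
m = ṁ × t = 0.0154805 × 64.91 = 1.00484 kg
In oz: 1.00484 / 0.0283495 = 35.4447 oz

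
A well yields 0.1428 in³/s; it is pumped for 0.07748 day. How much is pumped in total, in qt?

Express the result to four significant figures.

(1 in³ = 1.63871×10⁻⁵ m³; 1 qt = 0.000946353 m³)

0.1428 in³/s → 2.34008×10⁻⁶ m³/s
0.07748 day → 6694.27 s
V = Q × t = 2.34008×10⁻⁶ × 6694.27 = 0.0156651 m³
In qt: 0.0156651 / 0.000946353 = 16.5531 qt

16.55 qt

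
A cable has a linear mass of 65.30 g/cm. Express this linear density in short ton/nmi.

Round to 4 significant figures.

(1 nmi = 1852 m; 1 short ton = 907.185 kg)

13.33 short ton/nmi

65.30 g/cm × 0.001 kg/g ÷ 0.01 m/cm = 6.53 kg/m
6.53 kg/m ÷ 907.185 kg/short ton × 1852 m/nmi = 13.3309 short ton/nmi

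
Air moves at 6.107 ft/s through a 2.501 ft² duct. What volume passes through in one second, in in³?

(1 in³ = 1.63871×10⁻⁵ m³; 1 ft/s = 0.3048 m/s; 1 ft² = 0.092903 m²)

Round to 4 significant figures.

2.639×10⁴ in³

6.107 ft/s × 0.3048 = 1.86141 m/s
2.501 ft² × 0.092903 = 0.23235 m²
V = v × A × t = 1.86141 m/s × 0.23235 m² × 1 s = 0.432499 m³
0.432499 m³ ÷ (1.63871×10⁻⁵ m³/in³) = 26392.7 in³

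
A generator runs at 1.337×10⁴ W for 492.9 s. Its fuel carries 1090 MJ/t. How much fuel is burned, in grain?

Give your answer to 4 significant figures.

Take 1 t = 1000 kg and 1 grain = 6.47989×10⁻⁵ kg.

E = P × t = 13370 × 492.9 = 6.59007×10⁶ J
1090 MJ/t → 1.09×10⁶ J/kg
m = E / e_s = 6.59007×10⁶ / 1.09×10⁶ = 6.04594 kg
In grain: 6.04594 / 6.47989×10⁻⁵ = 93303.1 grain

9.330×10⁴ grain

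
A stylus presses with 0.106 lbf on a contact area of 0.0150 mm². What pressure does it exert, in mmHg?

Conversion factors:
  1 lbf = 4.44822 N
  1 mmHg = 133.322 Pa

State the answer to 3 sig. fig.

2.36×10⁵ mmHg

0.106 lbf × 4.44822 → 0.471511 N
0.0150 mm² × 10⁻⁶ → 1.5×10⁻⁸ m²
P = F / A = 0.471511 N / 1.5×10⁻⁸ m² = 3.14341×10⁷ Pa
3.14341×10⁷ Pa ÷ (133.322 Pa/mmHg) = 235776 mmHg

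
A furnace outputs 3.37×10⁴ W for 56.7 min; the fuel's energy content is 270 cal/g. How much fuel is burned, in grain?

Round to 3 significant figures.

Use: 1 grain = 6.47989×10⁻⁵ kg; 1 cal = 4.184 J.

1.57×10⁶ grain

56.7 min → 3402 s
E = P × t = 33700 × 3402 = 1.14647×10⁸ J
270 cal/g → 1.12968×10⁶ J/kg
m = E / e_s = 1.14647×10⁸ / 1.12968×10⁶ = 101.486 kg
In grain: 101.486 / 6.47989×10⁻⁵ = 1.56617×10⁶ grain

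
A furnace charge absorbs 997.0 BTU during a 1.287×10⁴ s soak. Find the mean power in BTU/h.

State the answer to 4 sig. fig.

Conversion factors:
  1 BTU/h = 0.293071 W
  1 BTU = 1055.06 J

278.9 BTU/h

997.0 BTU × 1055.06 → 1.05189×10⁶ J
P = E / t = 1.05189×10⁶ J / 12870 s = 81.7319 W
81.7319 W ÷ (0.293071 W/BTU/h) = 278.881 BTU/h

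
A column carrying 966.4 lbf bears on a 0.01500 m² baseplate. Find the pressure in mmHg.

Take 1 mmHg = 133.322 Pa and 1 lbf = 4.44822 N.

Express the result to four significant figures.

2150 mmHg

966.4 lbf × 4.44822 = 4298.76 N
P = F / A = 4298.76 N / 0.015 m² = 286584 Pa
286584 Pa ÷ (133.322 Pa/mmHg) = 2149.56 mmHg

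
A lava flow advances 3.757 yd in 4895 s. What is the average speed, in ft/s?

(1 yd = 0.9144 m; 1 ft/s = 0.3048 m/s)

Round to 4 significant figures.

0.002303 ft/s

3.757 yd × 0.9144 → 3.4354 m
v = d / t = 3.4354 m / 4895 s = 7.01818×10⁻⁴ m/s
7.01818×10⁻⁴ m/s ÷ (0.3048 m/s/ft/s) = 0.00230255 ft/s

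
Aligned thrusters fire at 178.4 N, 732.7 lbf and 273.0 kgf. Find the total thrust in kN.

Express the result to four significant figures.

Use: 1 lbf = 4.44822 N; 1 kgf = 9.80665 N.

178.4 N (already N)
732.7 lbf × 4.44822 = 3259.21 N
273.0 kgf × 9.80665 = 2677.22 N
Sum: 178.4 + 3259.21 + 2677.22 = 6114.83 N
In kN: 6114.83 / 1000 = 6.11483 kN

6.115 kN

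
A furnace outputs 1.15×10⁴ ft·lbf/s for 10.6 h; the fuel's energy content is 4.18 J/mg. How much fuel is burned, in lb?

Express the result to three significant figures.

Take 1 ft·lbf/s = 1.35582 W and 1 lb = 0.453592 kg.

314 lb

1.15×10⁴ ft·lbf/s → 15591.9 W
10.6 h → 38160 s
E = P × t = 15591.9 × 38160 = 5.94987×10⁸ J
4.18 J/mg → 4.18×10⁶ J/kg
m = E / e_s = 5.94987×10⁸ / 4.18×10⁶ = 142.341 kg
In lb: 142.341 / 0.453592 = 313.808 lb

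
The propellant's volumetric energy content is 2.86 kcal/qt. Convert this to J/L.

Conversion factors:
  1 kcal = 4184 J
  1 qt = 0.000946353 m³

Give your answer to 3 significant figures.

1.26×10⁴ J/L

2.86 kcal/qt × 4184 J/kcal ÷ 0.000946353 m³/qt = 1.26446×10⁷ J/m³
1.26446×10⁷ J/m³ × 0.001 m³/L = 12644.6 J/L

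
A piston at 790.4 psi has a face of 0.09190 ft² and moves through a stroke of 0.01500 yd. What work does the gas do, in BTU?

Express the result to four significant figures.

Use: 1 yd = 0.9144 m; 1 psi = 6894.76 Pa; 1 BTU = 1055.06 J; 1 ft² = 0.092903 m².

790.4 psi → 5.44962×10⁶ Pa
0.09190 ft² → 0.00853779 m²
F = P × A = 5.44962×10⁶ × 0.00853779 = 46527.7 N
0.01500 yd → 0.013716 m
W = F × d = 46527.7 × 0.013716 = 638.174 J
In BTU: 638.174 / 1055.06 = 0.60487 BTU

0.6049 BTU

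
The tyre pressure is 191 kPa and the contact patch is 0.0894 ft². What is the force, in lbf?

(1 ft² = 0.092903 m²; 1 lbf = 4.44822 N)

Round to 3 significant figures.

191 kPa × 1000 → 191000 Pa
0.0894 ft² × 0.092903 → 0.00830553 m²
F = P × A = 191000 Pa × 0.00830553 m² = 1586.36 N
1586.36 N ÷ (4.44822 N/lbf) = 356.628 lbf

357 lbf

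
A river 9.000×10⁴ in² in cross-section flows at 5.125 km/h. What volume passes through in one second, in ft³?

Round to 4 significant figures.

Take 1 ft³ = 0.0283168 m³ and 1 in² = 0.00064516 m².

5.125 km/h × (1/3.6) → 1.42361 m/s
9.000×10⁴ in² × 0.00064516 → 58.0644 m²
V = v × A × t = 1.42361 m/s × 58.0644 m² × 1 s = 82.6611 m³
82.6611 m³ ÷ (0.0283168 m³/ft³) = 2919.15 ft³

2919 ft³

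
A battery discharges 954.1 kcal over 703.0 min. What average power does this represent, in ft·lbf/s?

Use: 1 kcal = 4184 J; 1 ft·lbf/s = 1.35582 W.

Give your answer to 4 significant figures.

69.80 ft·lbf/s

954.1 kcal × 4184 = 3.99195×10⁶ J
703.0 min × 60 = 42180 s
P = E / t = 3.99195×10⁶ J / 42180 s = 94.6408 W
94.6408 W ÷ (1.35582 W/ft·lbf/s) = 69.8034 ft·lbf/s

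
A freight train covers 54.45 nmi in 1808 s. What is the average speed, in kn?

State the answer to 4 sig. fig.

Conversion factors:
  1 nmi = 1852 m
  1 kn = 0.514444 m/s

54.45 nmi × 1852 → 100841 m
v = d / t = 100841 m / 1808 s = 55.7749 m/s
55.7749 m/s ÷ (0.514444 m/s/kn) = 108.418 kn

108.4 kn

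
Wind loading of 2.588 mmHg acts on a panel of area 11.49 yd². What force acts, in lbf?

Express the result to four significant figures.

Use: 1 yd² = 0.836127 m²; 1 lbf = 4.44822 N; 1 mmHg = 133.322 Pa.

2.588 mmHg × 133.322 → 345.037 Pa
11.49 yd² × 0.836127 → 9.6071 m²
F = P × A = 345.037 Pa × 9.6071 m² = 3314.8 N
3314.8 N ÷ (4.44822 N/lbf) = 745.197 lbf

745.2 lbf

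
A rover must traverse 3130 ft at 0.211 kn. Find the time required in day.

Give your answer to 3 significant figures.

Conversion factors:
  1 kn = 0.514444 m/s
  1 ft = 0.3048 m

3130 ft × 0.3048 → 954.024 m
0.211 kn × 0.514444 → 0.108548 m/s
t = d / v = 954.024 m / 0.108548 m/s = 8788.96 s
8788.96 s ÷ (86400 s/day) = 0.101724 day

0.102 day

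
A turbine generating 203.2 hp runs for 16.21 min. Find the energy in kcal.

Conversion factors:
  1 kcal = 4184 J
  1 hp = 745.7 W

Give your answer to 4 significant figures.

203.2 hp × 745.7 → 151526 W
16.21 min × 60 → 972.6 s
E = P × t = 151526 W × 972.6 s = 1.47374×10⁸ J
1.47374×10⁸ J ÷ (4184 J/kcal) = 35223.2 kcal

3.522×10⁴ kcal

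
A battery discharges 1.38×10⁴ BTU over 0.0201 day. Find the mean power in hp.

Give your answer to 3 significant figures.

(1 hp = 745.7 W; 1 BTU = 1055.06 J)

11.2 hp

1.38×10⁴ BTU × 1055.06 = 1.45598×10⁷ J
0.0201 day × 86400 = 1736.64 s
P = E / t = 1.45598×10⁷ J / 1736.64 s = 8383.89 W
8383.89 W ÷ (745.7 W/hp) = 11.243 hp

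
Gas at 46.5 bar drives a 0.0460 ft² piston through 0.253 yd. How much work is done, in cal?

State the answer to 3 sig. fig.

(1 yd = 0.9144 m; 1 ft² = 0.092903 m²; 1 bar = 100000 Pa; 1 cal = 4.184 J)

1100 cal

46.5 bar → 4.65×10⁶ Pa
0.0460 ft² → 0.00427354 m²
F = P × A = 4.65×10⁶ × 0.00427354 = 19872 N
0.253 yd → 0.231343 m
W = F × d = 19872 × 0.231343 = 4597.25 J
In cal: 4597.25 / 4.184 = 1098.77 cal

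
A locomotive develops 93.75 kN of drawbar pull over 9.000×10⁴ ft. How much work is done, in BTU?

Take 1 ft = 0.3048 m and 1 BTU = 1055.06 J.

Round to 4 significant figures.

2.438×10⁶ BTU

93.75 kN × 1000 → 93750 N
9.000×10⁴ ft × 0.3048 → 27432 m
W = F × d = 93750 N × 27432 m = 2.57175×10⁹ J
2.57175×10⁹ J ÷ (1055.06 J/BTU) = 2.43754×10⁶ BTU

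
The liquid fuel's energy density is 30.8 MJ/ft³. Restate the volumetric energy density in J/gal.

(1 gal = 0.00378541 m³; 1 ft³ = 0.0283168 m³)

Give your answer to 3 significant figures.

4.12×10⁶ J/gal

30.8 MJ/ft³ × 1000000 J/MJ ÷ 0.0283168 m³/ft³ = 1.08769×10⁹ J/m³
1.08769×10⁹ J/m³ × 0.00378541 m³/gal = 4.11735×10⁶ J/gal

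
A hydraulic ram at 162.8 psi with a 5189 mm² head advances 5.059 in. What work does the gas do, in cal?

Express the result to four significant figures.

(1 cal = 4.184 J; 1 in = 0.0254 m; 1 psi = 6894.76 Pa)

178.9 cal

162.8 psi → 1.12247×10⁶ Pa
5189 mm² → 0.005189 m²
F = P × A = 1.12247×10⁶ × 0.005189 = 5824.5 N
5.059 in → 0.128499 m
W = F × d = 5824.5 × 0.128499 = 748.442 J
In cal: 748.442 / 4.184 = 178.882 cal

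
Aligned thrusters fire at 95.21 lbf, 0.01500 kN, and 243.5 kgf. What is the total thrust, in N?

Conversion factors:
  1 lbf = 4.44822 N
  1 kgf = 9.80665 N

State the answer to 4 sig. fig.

95.21 lbf × 4.44822 = 423.515 N
0.01500 kN × 1000 = 15 N
243.5 kgf × 9.80665 = 2387.92 N
Combined: 423.515 + 15 + 2387.92 = 2826.44 N

2826 N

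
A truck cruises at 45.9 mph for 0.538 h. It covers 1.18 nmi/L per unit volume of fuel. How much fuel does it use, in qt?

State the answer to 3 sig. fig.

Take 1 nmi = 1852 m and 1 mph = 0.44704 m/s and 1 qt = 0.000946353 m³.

19.2 qt

45.9 mph → 20.5191 m/s
0.538 h → 1936.8 s
d = v × t = 20.5191 × 1936.8 = 39741.4 m
1.18 nmi/L → 2.18536×10⁶ m/m³
V = d / (distance per unit fuel) = 39741.4 / 2.18536×10⁶ = 0.0181853 m³
In qt: 0.0181853 / 0.000946353 = 19.2162 qt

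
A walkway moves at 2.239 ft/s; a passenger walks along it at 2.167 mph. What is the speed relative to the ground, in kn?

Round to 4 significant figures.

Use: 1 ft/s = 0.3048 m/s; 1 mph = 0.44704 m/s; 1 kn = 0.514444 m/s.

3.210 kn

2.239 ft/s × 0.3048 → 0.682447 m/s
2.167 mph × 0.44704 → 0.968736 m/s
Combined: 0.682447 + 0.968736 = 1.65118 m/s
In kn: 1.65118 / 0.514444 = 3.20964 kn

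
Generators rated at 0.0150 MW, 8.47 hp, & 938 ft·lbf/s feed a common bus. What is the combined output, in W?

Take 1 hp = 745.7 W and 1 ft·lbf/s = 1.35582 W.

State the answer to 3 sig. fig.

0.0150 MW × 1000000 → 15000 W
8.47 hp × 745.7 → 6316.08 W
938 ft·lbf/s × 1.35582 → 1271.76 W
Total: 15000 + 6316.08 + 1271.76 = 22587.8 W

2.26×10⁴ W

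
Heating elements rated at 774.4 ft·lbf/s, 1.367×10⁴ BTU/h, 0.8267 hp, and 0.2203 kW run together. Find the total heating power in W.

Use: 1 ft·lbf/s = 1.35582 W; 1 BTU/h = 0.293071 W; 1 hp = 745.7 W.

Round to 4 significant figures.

5893 W

774.4 ft·lbf/s × 1.35582 = 1049.95 W
1.367×10⁴ BTU/h × 0.293071 = 4006.28 W
0.8267 hp × 745.7 = 616.47 W
0.2203 kW × 1000 = 220.3 W
Sum: 1049.95 + 4006.28 + 616.47 + 220.3 = 5893 W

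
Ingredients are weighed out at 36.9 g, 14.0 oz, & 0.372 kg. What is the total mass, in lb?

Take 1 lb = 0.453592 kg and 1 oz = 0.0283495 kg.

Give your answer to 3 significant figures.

36.9 g × 0.001 = 0.0369 kg
14.0 oz × 0.0283495 = 0.396893 kg
0.372 kg (already kg)
Total: 0.0369 + 0.396893 + 0.372 = 0.805793 kg
In lb: 0.805793 / 0.453592 = 1.77647 lb

1.78 lb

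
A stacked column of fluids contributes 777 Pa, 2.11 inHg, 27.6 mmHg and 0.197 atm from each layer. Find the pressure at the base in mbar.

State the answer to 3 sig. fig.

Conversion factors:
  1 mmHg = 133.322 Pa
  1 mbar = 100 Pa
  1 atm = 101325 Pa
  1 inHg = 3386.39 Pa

316 mbar

777 Pa (already Pa)
2.11 inHg × 3386.39 → 7145.28 Pa
27.6 mmHg × 133.322 → 3679.69 Pa
0.197 atm × 101325 → 19961 Pa
Total: 777 + 7145.28 + 3679.69 + 19961 = 31563 Pa
In mbar: 31563 / 100 = 315.63 mbar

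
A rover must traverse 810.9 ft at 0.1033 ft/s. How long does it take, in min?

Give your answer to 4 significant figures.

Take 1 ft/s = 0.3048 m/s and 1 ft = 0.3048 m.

130.8 min

810.9 ft × 0.3048 = 247.162 m
0.1033 ft/s × 0.3048 = 0.0314858 m/s
t = d / v = 247.162 m / 0.0314858 m/s = 7849.95 s
7849.95 s ÷ (60 s/min) = 130.833 min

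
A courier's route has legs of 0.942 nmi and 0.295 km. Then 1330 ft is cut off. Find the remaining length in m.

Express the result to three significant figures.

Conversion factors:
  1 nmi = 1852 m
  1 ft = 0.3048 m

1630 m

0.942 nmi × 1852 = 1744.58 m
0.295 km × 1000 = 295 m
1330 ft × 0.3048 = 405.384 m
Result: 1744.58 + 295 − 405.384 = 1634.2 m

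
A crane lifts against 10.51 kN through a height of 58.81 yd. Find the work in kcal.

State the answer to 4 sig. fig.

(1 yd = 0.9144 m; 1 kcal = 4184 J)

10.51 kN × 1000 → 10510 N
58.81 yd × 0.9144 → 53.7759 m
W = F × d = 10510 N × 53.7759 m = 565185 J
565185 J ÷ (4184 J/kcal) = 135.082 kcal

135.1 kcal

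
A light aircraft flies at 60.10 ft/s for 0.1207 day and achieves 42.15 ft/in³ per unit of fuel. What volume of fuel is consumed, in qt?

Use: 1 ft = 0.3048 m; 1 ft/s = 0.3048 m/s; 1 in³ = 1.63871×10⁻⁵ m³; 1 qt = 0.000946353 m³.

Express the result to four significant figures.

257.5 qt

60.10 ft/s → 18.3185 m/s
0.1207 day → 10428.5 s
d = v × t = 18.3185 × 10428.5 = 191034 m
42.15 ft/in³ → 783990 m/m³
V = d / (distance per unit fuel) = 191034 / 783990 = 0.243669 m³
In qt: 0.243669 / 0.000946353 = 257.482 qt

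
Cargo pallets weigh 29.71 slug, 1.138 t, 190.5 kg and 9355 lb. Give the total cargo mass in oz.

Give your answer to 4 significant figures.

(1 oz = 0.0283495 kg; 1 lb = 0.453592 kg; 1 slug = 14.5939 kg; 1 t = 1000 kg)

2.118×10⁵ oz

29.71 slug × 14.5939 → 433.585 kg
1.138 t × 1000 → 1138 kg
190.5 kg (already kg)
9355 lb × 0.453592 → 4243.35 kg
Sum: 433.585 + 1138 + 190.5 + 4243.35 = 6005.44 kg
In oz: 6005.44 / 0.0283495 = 211836 oz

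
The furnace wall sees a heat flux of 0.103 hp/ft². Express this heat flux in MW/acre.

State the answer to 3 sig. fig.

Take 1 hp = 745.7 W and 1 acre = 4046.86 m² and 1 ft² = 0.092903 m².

0.103 hp/ft² × 745.7 W/hp ÷ 0.092903 m²/ft² = 826.745 W/m²
826.745 W/m² ÷ 1000000 W/MW × 4046.86 m²/acre = 3.34572 MW/acre

3.35 MW/acre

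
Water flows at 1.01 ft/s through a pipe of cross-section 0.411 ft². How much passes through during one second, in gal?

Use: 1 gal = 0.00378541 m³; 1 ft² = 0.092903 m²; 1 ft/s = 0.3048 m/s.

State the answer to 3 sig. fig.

1.01 ft/s × 0.3048 → 0.307848 m/s
0.411 ft² × 0.092903 → 0.0381831 m²
V = v × A × t = 0.307848 m/s × 0.0381831 m² × 1 s = 0.0117546 m³
0.0117546 m³ ÷ (0.00378541 m³/gal) = 3.10524 gal

3.11 gal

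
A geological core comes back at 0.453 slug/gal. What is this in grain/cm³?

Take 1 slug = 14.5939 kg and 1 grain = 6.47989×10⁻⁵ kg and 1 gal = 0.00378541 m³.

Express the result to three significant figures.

0.453 slug/gal × 14.5939 kg/slug ÷ 0.00378541 m³/gal = 1746.45 kg/m³
1746.45 kg/m³ ÷ 6.47989×10⁻⁵ kg/grain × 10⁻⁶ m³/cm³ = 26.9518 grain/cm³

27.0 grain/cm³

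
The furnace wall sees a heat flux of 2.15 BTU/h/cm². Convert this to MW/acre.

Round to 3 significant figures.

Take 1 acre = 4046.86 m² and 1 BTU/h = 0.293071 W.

2.15 BTU/h/cm² × 0.293071 W/BTU/h ÷ 0.0001 m²/cm² = 6301.03 W/m²
6301.03 W/m² ÷ 1000000 W/MW × 4046.86 m²/acre = 25.4994 MW/acre

25.5 MW/acre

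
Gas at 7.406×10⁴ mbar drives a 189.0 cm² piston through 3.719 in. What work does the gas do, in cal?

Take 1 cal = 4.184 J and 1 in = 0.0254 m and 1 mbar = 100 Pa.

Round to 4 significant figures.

7.406×10⁴ mbar → 7.406×10⁶ Pa
189.0 cm² → 0.0189 m²
F = P × A = 7.406×10⁶ × 0.0189 = 139973 N
3.719 in → 0.0944626 m
W = F × d = 139973 × 0.0944626 = 13222.2 J
In cal: 13222.2 / 4.184 = 3160.18 cal

3160 cal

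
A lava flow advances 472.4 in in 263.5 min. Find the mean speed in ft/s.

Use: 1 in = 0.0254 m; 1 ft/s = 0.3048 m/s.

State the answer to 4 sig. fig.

472.4 in × 0.0254 = 11.999 m
263.5 min × 60 = 15810 s
v = d / t = 11.999 m / 15810 s = 7.5895×10⁻⁴ m/s
7.5895×10⁻⁴ m/s ÷ (0.3048 m/s/ft/s) = 0.00248999 ft/s

0.002490 ft/s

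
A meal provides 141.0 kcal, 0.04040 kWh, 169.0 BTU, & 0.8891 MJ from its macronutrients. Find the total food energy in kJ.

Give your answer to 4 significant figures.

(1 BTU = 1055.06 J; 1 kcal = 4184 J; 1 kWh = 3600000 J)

141.0 kcal × 4184 → 589944 J
0.04040 kWh × 3600000 → 145440 J
169.0 BTU × 1055.06 → 178305 J
0.8891 MJ × 1000000 → 889100 J
Sum: 589944 + 145440 + 178305 + 889100 = 1.80279×10⁶ J
In kJ: 1.80279×10⁶ / 1000 = 1802.79 kJ

1803 kJ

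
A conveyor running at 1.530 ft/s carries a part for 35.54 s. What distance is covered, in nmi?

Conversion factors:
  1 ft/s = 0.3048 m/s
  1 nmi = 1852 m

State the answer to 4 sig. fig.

0.008949 nmi

1.530 ft/s × 0.3048 = 0.466344 m/s
d = v × t = 0.466344 m/s × 35.54 s = 16.5739 m
16.5739 m ÷ (1852 m/nmi) = 0.00894919 nmi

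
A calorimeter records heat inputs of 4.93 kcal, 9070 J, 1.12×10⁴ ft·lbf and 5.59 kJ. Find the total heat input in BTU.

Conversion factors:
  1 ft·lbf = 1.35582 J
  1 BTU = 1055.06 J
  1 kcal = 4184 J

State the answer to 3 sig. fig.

47.8 BTU

4.93 kcal × 4184 → 20627.1 J
9070 J (already J)
1.12×10⁴ ft·lbf × 1.35582 → 15185.2 J
5.59 kJ × 1000 → 5590 J
Sum: 20627.1 + 9070 + 15185.2 + 5590 = 50472.3 J
In BTU: 50472.3 / 1055.06 = 47.8383 BTU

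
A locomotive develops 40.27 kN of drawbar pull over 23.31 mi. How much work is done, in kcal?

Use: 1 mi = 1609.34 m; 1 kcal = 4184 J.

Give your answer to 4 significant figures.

3.611×10⁵ kcal

40.27 kN × 1000 = 40270 N
23.31 mi × 1609.34 = 37513.7 m
W = F × d = 40270 N × 37513.7 m = 1.51068×10⁹ J
1.51068×10⁹ J ÷ (4184 J/kcal) = 361061 kcal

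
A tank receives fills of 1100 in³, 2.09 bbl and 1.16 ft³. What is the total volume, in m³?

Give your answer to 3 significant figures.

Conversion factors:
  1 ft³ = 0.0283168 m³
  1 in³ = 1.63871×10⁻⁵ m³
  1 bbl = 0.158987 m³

1100 in³ × 1.63871×10⁻⁵ → 0.0180258 m³
2.09 bbl × 0.158987 → 0.332283 m³
1.16 ft³ × 0.0283168 → 0.0328475 m³
Sum: 0.0180258 + 0.332283 + 0.0328475 = 0.383156 m³

0.383 m³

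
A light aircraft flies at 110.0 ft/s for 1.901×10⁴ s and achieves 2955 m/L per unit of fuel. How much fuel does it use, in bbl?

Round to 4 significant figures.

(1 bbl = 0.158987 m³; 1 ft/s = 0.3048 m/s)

110.0 ft/s → 33.528 m/s
d = v × t = 33.528 × 19010 = 637367 m
2955 m/L → 2.955×10⁶ m/m³
V = d / (distance per unit fuel) = 637367 / 2.955×10⁶ = 0.215691 m³
In bbl: 0.215691 / 0.158987 = 1.35666 bbl

1.357 bbl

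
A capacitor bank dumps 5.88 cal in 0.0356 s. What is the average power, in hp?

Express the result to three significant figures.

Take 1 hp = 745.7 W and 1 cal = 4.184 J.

5.88 cal × 4.184 = 24.6019 J
P = E / t = 24.6019 J / 0.0356 s = 691.065 W
691.065 W ÷ (745.7 W/hp) = 0.926733 hp

0.927 hp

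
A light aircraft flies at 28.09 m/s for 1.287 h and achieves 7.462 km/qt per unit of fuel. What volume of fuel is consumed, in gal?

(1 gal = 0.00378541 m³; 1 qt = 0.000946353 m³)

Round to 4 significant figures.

1.287 h → 4633.2 s
d = v × t = 28.09 × 4633.2 = 130147 m
7.462 km/qt → 7.88501×10⁶ m/m³
V = d / (distance per unit fuel) = 130147 / 7.88501×10⁶ = 0.0165056 m³
In gal: 0.0165056 / 0.00378541 = 4.36032 gal

4.360 gal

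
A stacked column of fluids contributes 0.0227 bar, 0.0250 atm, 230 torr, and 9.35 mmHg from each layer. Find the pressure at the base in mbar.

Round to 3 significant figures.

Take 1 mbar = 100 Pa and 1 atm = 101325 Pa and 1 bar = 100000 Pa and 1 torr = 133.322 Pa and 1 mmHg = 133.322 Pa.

0.0227 bar × 100000 → 2270 Pa
0.0250 atm × 101325 → 2533.12 Pa
230 torr × 133.322 → 30664.1 Pa
9.35 mmHg × 133.322 → 1246.56 Pa
Combined: 2270 + 2533.12 + 30664.1 + 1246.56 = 36713.8 Pa
In mbar: 36713.8 / 100 = 367.138 mbar

367 mbar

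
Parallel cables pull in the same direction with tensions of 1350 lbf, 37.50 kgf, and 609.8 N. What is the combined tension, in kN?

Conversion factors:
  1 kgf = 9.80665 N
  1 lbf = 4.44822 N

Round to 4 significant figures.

6.983 kN

1350 lbf × 4.44822 = 6005.1 N
37.50 kgf × 9.80665 = 367.749 N
609.8 N (already N)
Total: 6005.1 + 367.749 + 609.8 = 6982.65 N
In kN: 6982.65 / 1000 = 6.98265 kN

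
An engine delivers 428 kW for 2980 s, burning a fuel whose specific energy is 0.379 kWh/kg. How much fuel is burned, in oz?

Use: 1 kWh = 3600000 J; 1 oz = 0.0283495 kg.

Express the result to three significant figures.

428 kW → 428000 W
E = P × t = 428000 × 2980 = 1.27544×10⁹ J
0.379 kWh/kg → 1.3644×10⁶ J/kg
m = E / e_s = 1.27544×10⁹ / 1.3644×10⁶ = 934.799 kg
In oz: 934.799 / 0.0283495 = 32974.1 oz

3.30×10⁴ oz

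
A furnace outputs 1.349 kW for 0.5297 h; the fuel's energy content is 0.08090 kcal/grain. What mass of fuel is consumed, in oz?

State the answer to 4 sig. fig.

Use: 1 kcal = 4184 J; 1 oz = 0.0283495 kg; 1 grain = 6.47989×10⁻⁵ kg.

17.37 oz

1.349 kW → 1349 W
0.5297 h → 1906.92 s
E = P × t = 1349 × 1906.92 = 2.57244×10⁶ J
0.08090 kcal/grain → 5.22363×10⁶ J/kg
m = E / e_s = 2.57244×10⁶ / 5.22363×10⁶ = 0.492462 kg
In oz: 0.492462 / 0.0283495 = 17.3711 oz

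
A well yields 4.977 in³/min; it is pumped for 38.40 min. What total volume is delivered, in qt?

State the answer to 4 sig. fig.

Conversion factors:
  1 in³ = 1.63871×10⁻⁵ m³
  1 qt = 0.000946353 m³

4.977 in³/min → 1.35931×10⁻⁶ m³/s
38.40 min → 2304 s
V = Q × t = 1.35931×10⁻⁶ × 2304 = 0.00313185 m³
In qt: 0.00313185 / 0.000946353 = 3.30939 qt

3.309 qt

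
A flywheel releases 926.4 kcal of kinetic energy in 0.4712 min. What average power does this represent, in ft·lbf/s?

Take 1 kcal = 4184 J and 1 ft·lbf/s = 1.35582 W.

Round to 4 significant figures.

926.4 kcal × 4184 → 3.87606×10⁶ J
0.4712 min × 60 → 28.272 s
P = E / t = 3.87606×10⁶ J / 28.272 s = 137099 W
137099 W ÷ (1.35582 W/ft·lbf/s) = 101119 ft·lbf/s

1.011×10⁵ ft·lbf/s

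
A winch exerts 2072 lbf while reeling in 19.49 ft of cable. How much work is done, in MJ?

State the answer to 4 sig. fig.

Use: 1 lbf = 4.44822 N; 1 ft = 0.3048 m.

0.05475 MJ

2072 lbf × 4.44822 → 9216.71 N
19.49 ft × 0.3048 → 5.94055 m
W = F × d = 9216.71 N × 5.94055 m = 54752.3 J
54752.3 J ÷ (1000000 J/MJ) = 0.0547523 MJ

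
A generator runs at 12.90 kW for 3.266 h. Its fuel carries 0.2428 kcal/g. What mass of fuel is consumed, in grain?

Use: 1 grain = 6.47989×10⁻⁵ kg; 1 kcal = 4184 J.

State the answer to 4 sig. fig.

2.304×10⁶ grain

12.90 kW → 12900 W
3.266 h → 11757.6 s
E = P × t = 12900 × 11757.6 = 1.51673×10⁸ J
0.2428 kcal/g → 1.01588×10⁶ J/kg
m = E / e_s = 1.51673×10⁸ / 1.01588×10⁶ = 149.302 kg
In grain: 149.302 / 6.47989×10⁻⁵ = 2.30408×10⁶ grain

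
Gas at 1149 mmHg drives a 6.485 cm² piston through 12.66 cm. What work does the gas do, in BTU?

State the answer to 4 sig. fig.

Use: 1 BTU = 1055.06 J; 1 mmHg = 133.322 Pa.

1149 mmHg → 153187 Pa
6.485 cm² → 6.485×10⁻⁴ m²
F = P × A = 153187 × 6.485×10⁻⁴ = 99.3418 N
12.66 cm → 0.1266 m
W = F × d = 99.3418 × 0.1266 = 12.5767 J
In BTU: 12.5767 / 1055.06 = 0.0119204 BTU

0.01192 BTU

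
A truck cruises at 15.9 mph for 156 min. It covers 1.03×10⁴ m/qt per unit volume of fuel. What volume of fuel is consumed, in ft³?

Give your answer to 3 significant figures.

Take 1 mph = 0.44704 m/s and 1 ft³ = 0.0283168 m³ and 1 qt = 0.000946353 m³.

0.216 ft³

15.9 mph → 7.10794 m/s
156 min → 9360 s
d = v × t = 7.10794 × 9360 = 66530.3 m
1.03×10⁴ m/qt → 1.08839×10⁷ m/m³
V = d / (distance per unit fuel) = 66530.3 / 1.08839×10⁷ = 0.00611273 m³
In ft³: 0.00611273 / 0.0283168 = 0.215869 ft³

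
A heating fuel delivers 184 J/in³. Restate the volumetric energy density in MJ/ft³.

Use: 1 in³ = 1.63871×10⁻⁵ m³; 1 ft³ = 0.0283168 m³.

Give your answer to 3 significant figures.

0.318 MJ/ft³

184 J/in³ ÷ 1.63871×10⁻⁵ m³/in³ = 1.12283×10⁷ J/m³
1.12283×10⁷ J/m³ ÷ 1000000 J/MJ × 0.0283168 m³/ft³ = 0.31795 MJ/ft³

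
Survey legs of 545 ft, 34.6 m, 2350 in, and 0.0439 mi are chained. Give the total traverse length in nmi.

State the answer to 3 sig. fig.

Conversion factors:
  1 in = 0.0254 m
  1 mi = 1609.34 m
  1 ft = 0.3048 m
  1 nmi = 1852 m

0.179 nmi

545 ft × 0.3048 → 166.116 m
34.6 m (already m)
2350 in × 0.0254 → 59.69 m
0.0439 mi × 1609.34 → 70.65 m
Total: 166.116 + 34.6 + 59.69 + 70.65 = 331.056 m
In nmi: 331.056 / 1852 = 0.178756 nmi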